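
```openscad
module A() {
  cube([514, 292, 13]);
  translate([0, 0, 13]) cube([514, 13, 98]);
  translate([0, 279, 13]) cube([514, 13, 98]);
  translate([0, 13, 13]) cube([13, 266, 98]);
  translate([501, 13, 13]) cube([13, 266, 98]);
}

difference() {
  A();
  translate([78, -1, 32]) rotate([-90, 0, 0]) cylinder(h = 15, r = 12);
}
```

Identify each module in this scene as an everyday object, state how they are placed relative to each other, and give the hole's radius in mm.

A is an open box. The open box has a circular hole through its front wall. The hole's radius is 12 mm.

The subtracted cylinder has r = 12 mm.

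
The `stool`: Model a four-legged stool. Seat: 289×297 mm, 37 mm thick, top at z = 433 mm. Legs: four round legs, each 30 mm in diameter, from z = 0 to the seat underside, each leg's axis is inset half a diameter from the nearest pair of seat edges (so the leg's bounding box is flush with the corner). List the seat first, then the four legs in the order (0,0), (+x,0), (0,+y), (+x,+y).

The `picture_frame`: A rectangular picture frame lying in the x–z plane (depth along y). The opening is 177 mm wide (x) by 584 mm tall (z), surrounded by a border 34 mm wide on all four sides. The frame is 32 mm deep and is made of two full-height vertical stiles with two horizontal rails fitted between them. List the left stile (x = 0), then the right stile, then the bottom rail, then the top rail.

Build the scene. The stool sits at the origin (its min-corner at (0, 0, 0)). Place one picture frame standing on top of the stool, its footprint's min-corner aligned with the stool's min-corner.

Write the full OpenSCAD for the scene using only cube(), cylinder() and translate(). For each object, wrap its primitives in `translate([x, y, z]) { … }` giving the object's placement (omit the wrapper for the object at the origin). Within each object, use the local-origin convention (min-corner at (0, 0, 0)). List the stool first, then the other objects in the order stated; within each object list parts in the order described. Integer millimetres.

translate([0, 0, 396]) cube([289, 297, 37]);
translate([15, 15, 0]) cylinder(h = 396, r = 15);
translate([274, 15, 0]) cylinder(h = 396, r = 15);
translate([15, 282, 0]) cylinder(h = 396, r = 15);
translate([274, 282, 0]) cylinder(h = 396, r = 15);
translate([0, 0, 433]) {
  cube([34, 32, 652]);
  translate([211, 0, 0]) cube([34, 32, 652]);
  translate([34, 0, 0]) cube([177, 32, 34]);
  translate([34, 0, 618]) cube([177, 32, 34]);
}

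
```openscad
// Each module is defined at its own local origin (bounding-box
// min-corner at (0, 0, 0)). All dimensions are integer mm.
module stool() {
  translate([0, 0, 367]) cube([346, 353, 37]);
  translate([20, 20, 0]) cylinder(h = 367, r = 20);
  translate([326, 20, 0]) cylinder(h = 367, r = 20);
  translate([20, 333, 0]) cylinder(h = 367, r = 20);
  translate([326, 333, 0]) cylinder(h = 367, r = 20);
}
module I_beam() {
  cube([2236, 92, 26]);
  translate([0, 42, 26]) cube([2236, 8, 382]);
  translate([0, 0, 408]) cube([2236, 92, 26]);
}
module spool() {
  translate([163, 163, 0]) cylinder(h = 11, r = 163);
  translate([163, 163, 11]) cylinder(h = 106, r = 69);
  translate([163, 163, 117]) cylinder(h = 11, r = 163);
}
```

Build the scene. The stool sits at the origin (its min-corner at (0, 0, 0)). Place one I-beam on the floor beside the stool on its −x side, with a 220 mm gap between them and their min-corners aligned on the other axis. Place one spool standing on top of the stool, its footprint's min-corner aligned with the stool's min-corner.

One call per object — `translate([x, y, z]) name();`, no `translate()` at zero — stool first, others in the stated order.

stool();
translate([-2456, 0, 0]) I_beam();
translate([0, 0, 404]) spool();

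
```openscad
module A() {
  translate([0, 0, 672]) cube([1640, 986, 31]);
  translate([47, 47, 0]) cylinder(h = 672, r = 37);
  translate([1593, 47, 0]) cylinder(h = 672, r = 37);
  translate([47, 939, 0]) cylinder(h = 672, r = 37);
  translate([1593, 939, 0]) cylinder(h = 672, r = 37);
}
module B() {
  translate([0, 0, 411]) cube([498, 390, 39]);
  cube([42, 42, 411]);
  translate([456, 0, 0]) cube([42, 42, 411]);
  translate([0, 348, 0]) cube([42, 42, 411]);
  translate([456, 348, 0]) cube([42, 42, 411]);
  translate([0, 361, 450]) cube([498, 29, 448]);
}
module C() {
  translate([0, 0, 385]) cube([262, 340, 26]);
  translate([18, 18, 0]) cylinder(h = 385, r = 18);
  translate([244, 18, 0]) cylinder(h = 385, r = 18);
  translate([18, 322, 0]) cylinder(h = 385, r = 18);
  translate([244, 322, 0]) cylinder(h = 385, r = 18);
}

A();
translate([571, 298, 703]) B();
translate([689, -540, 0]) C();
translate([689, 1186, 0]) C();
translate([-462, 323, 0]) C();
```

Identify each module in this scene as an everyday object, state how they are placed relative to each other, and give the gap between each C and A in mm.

Each stool's nearest face is 200 mm from the table's bounding box.

A is a table. B is a chair. C is a stool. The chair is on top of the table, centred. Three stools sit around the table at the −y, +y, −x sides. The gap between each stool and the table is 200 mm.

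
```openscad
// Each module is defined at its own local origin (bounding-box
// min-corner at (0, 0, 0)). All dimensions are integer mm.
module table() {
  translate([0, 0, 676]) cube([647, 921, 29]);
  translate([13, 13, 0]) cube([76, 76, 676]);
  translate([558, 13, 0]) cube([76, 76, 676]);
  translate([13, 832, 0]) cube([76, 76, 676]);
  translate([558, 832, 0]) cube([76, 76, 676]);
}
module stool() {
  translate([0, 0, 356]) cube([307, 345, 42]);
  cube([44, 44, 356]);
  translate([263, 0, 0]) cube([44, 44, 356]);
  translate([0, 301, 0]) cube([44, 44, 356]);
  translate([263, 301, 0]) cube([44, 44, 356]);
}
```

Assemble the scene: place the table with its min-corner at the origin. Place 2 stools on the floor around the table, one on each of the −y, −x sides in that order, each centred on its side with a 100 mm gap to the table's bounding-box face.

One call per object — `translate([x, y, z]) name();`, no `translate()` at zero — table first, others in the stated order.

table();
translate([170, -445, 0]) stool();
translate([-407, 288, 0]) stool();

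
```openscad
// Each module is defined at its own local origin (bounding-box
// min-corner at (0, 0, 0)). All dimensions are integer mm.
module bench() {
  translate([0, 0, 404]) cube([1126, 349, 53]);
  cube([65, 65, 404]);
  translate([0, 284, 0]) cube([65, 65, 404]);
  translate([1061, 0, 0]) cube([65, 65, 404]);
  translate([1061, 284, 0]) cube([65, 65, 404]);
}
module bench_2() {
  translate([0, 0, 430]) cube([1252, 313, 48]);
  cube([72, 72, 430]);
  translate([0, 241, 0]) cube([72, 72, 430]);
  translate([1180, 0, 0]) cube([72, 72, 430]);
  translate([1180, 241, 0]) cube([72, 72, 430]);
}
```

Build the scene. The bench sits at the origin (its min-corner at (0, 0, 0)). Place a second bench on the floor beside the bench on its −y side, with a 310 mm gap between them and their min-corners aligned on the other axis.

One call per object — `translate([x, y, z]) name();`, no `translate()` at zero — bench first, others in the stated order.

bench();
translate([0, -623, 0]) bench_2();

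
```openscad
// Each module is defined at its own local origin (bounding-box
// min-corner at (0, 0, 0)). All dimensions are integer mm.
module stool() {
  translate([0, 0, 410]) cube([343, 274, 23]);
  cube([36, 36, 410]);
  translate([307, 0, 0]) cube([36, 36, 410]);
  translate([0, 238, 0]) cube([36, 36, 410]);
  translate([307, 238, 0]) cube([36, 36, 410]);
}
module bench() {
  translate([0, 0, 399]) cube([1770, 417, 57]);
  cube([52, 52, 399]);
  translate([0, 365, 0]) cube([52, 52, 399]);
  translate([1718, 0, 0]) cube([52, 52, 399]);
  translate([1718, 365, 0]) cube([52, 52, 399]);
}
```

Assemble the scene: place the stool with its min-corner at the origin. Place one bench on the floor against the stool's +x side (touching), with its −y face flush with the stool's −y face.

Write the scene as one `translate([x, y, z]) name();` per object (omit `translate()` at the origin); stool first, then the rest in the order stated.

stool();
translate([343, 0, 0]) bench();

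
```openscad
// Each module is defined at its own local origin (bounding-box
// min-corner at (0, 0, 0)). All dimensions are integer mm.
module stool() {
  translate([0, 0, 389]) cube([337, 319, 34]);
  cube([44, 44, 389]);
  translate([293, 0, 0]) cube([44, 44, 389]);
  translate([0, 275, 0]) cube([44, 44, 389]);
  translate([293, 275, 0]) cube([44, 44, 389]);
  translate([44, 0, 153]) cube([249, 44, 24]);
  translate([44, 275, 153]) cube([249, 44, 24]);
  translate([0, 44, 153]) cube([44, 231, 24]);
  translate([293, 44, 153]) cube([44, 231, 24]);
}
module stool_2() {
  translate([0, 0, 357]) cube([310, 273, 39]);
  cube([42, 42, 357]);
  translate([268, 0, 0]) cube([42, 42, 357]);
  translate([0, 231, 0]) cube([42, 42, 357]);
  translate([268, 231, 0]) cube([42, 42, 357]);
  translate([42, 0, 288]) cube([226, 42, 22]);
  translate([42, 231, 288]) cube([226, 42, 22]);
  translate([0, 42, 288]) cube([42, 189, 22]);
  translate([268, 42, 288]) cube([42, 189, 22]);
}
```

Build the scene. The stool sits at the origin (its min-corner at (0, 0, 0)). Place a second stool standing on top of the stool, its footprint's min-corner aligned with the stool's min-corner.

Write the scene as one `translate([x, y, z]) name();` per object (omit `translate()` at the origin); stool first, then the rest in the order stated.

stool();
translate([0, 0, 423]) stool_2();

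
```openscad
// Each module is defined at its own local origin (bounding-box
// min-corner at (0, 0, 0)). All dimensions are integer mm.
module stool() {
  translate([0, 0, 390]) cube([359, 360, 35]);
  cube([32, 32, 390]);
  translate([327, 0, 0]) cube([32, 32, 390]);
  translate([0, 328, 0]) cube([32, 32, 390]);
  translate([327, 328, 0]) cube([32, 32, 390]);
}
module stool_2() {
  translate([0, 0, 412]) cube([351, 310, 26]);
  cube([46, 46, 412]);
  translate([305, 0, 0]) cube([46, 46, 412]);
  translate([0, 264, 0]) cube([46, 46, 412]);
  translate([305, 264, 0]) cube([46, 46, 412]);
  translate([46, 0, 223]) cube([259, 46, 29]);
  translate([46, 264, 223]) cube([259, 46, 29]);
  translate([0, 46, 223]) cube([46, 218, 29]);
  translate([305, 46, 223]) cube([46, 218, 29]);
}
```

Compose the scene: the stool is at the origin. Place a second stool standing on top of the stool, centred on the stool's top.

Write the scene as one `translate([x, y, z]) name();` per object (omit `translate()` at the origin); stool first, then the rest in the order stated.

stool();
translate([4, 25, 425]) stool_2();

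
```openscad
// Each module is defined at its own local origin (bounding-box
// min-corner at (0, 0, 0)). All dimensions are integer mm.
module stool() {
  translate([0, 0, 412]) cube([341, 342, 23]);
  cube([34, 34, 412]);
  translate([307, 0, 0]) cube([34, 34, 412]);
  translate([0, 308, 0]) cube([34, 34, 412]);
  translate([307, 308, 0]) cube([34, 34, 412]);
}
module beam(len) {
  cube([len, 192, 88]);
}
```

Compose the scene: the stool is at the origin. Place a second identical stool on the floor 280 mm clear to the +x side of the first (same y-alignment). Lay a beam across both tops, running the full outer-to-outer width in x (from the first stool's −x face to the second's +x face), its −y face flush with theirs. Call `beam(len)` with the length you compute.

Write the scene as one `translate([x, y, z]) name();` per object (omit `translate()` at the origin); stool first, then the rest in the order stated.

stool();
translate([621, 0, 0]) stool();
translate([0, 0, 435]) beam(962);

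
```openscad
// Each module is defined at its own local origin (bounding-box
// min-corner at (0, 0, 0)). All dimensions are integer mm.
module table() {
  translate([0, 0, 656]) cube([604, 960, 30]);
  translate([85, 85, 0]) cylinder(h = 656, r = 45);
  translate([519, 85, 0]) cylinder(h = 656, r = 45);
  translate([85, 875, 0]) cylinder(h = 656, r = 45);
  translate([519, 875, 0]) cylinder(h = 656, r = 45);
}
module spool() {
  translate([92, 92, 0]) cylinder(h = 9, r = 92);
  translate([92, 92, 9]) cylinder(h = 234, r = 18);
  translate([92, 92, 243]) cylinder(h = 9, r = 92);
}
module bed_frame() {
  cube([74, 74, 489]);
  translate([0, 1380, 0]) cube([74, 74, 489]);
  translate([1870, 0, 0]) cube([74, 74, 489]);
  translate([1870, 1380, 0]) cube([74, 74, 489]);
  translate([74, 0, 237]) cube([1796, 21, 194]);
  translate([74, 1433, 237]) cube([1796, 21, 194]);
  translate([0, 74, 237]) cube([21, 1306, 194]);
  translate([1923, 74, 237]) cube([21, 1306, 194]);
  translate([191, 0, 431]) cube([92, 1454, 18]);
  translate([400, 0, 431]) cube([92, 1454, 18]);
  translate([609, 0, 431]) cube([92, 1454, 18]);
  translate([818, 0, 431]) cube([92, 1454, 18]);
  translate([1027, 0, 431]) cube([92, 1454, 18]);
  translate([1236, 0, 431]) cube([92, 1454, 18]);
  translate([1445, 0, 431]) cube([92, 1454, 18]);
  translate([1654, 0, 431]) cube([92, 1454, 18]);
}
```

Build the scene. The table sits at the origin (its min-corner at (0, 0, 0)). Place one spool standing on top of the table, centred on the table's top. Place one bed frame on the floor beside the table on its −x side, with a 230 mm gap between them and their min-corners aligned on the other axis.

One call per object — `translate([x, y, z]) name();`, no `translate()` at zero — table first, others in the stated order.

table();
translate([210, 388, 686]) spool();
translate([-2174, 0, 0]) bed_frame();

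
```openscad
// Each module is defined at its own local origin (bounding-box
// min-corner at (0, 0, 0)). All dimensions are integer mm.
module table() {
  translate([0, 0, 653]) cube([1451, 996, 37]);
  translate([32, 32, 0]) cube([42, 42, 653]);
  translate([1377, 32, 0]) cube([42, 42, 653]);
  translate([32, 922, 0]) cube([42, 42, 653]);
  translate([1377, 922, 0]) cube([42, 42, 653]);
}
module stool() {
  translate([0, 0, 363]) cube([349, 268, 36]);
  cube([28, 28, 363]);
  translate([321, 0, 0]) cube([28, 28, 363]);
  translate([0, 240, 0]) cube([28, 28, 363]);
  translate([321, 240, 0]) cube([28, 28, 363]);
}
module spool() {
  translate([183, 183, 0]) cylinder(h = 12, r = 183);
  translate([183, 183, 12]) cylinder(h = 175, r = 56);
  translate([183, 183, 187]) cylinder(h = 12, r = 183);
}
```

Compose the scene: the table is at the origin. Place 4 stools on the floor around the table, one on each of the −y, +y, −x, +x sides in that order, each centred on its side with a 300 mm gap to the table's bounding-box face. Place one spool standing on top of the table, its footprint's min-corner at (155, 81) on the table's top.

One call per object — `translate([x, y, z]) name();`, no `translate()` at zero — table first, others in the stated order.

table();
translate([551, -568, 0]) stool();
translate([551, 1296, 0]) stool();
translate([-649, 364, 0]) stool();
translate([1751, 364, 0]) stool();
translate([155, 81, 690]) spool();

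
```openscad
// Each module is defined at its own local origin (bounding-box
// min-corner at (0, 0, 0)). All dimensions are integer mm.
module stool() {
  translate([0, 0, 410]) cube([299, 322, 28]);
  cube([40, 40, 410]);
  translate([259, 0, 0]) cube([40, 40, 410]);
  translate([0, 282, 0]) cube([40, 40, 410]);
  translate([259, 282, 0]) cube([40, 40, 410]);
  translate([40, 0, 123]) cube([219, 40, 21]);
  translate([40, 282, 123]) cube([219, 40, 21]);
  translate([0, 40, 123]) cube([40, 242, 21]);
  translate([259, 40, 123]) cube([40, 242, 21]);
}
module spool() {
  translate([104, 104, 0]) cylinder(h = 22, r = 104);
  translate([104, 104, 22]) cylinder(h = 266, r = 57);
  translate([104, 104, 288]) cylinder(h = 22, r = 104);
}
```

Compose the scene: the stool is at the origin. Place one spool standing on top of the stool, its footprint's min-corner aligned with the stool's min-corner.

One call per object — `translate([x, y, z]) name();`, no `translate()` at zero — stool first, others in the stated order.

stool();
translate([0, 0, 438]) spool();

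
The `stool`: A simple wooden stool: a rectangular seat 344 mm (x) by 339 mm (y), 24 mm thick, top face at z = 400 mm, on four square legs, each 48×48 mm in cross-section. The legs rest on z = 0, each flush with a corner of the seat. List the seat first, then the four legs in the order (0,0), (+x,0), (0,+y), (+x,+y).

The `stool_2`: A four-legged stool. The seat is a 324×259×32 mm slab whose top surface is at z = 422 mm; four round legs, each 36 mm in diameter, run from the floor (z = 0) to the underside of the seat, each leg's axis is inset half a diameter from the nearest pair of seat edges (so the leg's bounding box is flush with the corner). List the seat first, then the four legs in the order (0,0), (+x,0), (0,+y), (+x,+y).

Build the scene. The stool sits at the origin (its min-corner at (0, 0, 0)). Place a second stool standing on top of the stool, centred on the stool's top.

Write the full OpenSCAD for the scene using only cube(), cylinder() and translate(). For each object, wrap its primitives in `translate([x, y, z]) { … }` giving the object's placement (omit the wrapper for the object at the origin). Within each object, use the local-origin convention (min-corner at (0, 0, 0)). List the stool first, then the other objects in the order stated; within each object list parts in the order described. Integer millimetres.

translate([0, 0, 376]) cube([344, 339, 24]);
cube([48, 48, 376]);
translate([296, 0, 0]) cube([48, 48, 376]);
translate([0, 291, 0]) cube([48, 48, 376]);
translate([296, 291, 0]) cube([48, 48, 376]);
translate([10, 40, 400]) {
  translate([0, 0, 390]) cube([324, 259, 32]);
  translate([18, 18, 0]) cylinder(h = 390, r = 18);
  translate([306, 18, 0]) cylinder(h = 390, r = 18);
  translate([18, 241, 0]) cylinder(h = 390, r = 18);
  translate([306, 241, 0]) cylinder(h = 390, r = 18);
}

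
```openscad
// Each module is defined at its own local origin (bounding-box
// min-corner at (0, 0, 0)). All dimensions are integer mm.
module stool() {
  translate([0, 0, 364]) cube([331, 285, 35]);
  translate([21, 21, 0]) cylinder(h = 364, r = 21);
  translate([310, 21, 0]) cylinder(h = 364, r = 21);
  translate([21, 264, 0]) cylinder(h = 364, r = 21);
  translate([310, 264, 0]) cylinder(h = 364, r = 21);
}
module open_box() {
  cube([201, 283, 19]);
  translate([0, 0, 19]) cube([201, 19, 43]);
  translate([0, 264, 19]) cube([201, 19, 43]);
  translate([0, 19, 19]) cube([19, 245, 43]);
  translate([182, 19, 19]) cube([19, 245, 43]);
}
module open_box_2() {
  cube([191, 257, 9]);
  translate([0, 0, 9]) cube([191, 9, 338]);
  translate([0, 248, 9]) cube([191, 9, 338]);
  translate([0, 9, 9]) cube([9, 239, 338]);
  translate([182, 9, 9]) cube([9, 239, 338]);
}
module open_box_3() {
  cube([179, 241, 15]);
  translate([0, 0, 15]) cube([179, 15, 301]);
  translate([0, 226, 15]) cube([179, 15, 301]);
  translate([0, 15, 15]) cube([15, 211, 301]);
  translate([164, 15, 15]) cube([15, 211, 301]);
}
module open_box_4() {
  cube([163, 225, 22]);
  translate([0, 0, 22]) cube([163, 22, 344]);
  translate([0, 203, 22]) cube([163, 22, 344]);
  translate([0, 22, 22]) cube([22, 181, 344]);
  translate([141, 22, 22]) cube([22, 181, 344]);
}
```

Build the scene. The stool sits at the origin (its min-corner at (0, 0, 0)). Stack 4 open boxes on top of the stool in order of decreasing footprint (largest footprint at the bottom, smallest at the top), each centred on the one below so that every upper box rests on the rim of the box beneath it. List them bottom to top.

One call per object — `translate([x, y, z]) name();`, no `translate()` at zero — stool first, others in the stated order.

stool();
translate([65, 1, 399]) open_box();
translate([70, 14, 461]) open_box_2();
translate([76, 22, 808]) open_box_3();
translate([84, 30, 1124]) open_box_4();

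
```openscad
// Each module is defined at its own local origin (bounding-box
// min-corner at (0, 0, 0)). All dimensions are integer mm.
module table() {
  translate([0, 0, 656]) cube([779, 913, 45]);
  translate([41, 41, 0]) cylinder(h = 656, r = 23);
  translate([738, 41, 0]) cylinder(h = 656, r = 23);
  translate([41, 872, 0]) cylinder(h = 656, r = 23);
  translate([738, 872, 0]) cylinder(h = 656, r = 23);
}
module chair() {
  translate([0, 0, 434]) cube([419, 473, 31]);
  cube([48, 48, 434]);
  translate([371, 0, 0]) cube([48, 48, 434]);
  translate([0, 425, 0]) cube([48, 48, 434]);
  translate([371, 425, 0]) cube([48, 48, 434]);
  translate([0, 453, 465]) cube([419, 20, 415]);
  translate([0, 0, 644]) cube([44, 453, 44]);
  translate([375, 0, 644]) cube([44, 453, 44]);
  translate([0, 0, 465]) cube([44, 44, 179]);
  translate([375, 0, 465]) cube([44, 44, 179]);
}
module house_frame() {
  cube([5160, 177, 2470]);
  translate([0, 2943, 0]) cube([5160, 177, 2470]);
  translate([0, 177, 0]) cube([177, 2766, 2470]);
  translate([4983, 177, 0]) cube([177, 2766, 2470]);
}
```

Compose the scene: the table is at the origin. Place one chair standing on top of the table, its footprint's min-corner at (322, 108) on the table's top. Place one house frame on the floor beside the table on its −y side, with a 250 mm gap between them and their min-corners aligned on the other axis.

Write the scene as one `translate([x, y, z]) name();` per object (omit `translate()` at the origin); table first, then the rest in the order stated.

table();
translate([322, 108, 701]) chair();
translate([0, -3370, 0]) house_frame();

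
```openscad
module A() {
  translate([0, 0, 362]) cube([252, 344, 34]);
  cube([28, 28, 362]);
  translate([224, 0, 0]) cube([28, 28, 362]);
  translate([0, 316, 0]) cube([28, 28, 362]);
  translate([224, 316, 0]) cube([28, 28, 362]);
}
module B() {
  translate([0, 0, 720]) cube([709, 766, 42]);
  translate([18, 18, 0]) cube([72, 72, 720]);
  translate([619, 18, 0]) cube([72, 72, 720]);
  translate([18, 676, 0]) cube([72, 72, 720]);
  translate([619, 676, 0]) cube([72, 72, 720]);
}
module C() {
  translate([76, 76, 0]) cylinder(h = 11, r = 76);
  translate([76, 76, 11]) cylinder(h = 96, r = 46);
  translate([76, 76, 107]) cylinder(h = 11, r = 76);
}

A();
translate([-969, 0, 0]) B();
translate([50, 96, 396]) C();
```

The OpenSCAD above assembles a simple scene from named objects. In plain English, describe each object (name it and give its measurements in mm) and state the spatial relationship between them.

A is a four-legged stool. The seat is a 252×344×34 mm slab whose top surface is at z = 396 mm; four square legs, each 28×28 mm in cross-section, run from the floor (z = 0) to the underside of the seat, each flush with a corner of the seat.

B is a rectangular dining table. The top is 709×766×42 mm with its upper surface at z = 762 mm. It stands on four 72×72 mm square legs, each inset 18 mm from the nearest pair of top edges, running from the floor to the underside of the top.

C is a spool: two coaxial disc flanges of radius 76 mm and thickness 11 mm, joined by a core cylinder of radius 46 mm and height 96 mm. The lower flange rests on z = 0 and the three cylinders share a vertical axis.

The table is on the floor beside the stool on its −x side. The spool is on top of the stool, centred.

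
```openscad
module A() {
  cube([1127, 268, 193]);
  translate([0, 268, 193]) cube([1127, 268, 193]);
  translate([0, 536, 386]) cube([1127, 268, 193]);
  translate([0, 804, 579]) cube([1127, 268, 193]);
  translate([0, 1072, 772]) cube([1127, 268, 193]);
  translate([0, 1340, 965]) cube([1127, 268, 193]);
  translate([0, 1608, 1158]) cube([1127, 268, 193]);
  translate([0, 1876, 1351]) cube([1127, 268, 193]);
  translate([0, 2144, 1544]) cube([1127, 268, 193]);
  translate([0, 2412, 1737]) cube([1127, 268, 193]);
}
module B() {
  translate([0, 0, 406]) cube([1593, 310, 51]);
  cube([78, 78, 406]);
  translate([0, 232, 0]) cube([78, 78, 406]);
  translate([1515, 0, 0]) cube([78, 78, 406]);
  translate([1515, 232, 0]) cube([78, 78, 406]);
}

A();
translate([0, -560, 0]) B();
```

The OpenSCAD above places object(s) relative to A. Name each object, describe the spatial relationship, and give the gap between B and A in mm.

A is a staircase. B is a bench. The bench is on the floor beside the staircase on its −y side. The gap between the bench and the staircase is 250 mm.

The bench's nearest face is 250 mm from the staircase's −y face.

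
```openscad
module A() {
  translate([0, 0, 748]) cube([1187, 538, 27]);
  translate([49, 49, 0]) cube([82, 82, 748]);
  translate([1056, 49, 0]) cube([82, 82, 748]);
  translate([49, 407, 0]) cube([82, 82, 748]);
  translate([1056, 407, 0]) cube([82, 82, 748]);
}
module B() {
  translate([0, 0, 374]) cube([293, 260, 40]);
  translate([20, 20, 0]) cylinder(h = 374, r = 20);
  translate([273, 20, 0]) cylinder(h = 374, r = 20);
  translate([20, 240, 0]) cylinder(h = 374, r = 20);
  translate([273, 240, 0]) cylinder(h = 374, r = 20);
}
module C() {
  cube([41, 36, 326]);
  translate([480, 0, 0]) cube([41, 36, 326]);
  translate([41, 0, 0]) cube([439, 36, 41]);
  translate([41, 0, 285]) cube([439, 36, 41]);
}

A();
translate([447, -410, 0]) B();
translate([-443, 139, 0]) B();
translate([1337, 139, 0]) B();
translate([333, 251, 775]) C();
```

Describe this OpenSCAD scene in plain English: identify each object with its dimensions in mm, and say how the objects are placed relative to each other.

A is a table with a 1187×538 mm rectangular top, 27 mm thick, top surface at z = 775 mm, supported by four 82×82 mm square legs, each inset 49 mm from the nearest pair of top edges, running from the floor.

B is a four-legged stool. The seat is a 293×260×40 mm slab whose top surface is at z = 414 mm; four round legs, each 40 mm in diameter, run from the floor (z = 0) to the underside of the seat, each leg's axis is inset half a diameter from the nearest pair of seat edges (so the leg's bounding box is flush with the corner).

C is a rectangular picture frame lying in the x–z plane (depth along y). The opening is 439 mm wide (x) by 244 mm tall (z), surrounded by a border 41 mm wide on all four sides. The frame is 36 mm deep and is made of two full-height vertical stiles with two horizontal rails fitted between them.

Three stools sit around the table at the −y, −x, +x sides. The picture frame is on top of the table, centred.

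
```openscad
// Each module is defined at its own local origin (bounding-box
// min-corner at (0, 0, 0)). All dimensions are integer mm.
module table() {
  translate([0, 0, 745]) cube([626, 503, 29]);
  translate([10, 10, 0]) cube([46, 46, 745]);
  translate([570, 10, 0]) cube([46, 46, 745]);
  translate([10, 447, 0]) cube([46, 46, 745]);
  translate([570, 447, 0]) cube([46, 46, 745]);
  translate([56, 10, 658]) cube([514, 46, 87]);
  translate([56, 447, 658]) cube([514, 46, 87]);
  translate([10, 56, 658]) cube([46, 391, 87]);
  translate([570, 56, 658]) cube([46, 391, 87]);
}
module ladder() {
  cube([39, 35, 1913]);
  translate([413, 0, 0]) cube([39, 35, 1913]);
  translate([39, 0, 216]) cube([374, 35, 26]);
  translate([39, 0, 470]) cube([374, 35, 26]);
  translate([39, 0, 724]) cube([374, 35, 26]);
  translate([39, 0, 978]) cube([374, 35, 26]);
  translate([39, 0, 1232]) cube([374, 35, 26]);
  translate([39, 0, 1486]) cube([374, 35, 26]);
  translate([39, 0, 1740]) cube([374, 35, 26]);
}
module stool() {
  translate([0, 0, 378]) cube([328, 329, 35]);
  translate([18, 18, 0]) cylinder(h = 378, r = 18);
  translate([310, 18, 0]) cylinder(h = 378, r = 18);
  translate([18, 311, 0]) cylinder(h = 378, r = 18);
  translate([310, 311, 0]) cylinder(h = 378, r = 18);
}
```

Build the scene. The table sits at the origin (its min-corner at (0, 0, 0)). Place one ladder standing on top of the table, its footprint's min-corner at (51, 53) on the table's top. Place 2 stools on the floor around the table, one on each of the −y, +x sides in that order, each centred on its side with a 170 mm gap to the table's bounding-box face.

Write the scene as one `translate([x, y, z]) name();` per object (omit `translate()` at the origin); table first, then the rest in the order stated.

table();
translate([51, 53, 774]) ladder();
translate([149, -499, 0]) stool();
translate([796, 87, 0]) stool();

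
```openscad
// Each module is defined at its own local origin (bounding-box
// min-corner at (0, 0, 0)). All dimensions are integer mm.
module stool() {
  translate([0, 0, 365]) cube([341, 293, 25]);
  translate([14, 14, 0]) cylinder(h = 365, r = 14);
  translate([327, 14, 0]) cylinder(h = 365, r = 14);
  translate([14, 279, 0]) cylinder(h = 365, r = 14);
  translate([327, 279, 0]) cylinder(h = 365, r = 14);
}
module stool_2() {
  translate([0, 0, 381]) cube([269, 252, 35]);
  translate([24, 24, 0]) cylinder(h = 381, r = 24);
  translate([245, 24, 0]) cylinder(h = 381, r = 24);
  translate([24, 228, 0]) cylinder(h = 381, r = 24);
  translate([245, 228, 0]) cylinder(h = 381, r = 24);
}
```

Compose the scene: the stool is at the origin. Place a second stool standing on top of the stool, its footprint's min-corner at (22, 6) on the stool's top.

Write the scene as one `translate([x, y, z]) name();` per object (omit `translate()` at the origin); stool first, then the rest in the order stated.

stool();
translate([22, 6, 390]) stool_2();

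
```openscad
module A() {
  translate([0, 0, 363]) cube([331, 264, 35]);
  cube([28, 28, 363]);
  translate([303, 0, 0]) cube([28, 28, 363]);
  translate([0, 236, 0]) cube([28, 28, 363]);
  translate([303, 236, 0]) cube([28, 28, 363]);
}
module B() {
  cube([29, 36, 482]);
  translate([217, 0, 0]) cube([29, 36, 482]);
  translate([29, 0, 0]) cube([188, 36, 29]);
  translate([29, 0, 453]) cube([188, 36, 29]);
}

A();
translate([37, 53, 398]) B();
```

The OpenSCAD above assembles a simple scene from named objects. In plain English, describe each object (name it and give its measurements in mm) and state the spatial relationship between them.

A is a four-legged stool. The seat is a 331×264×35 mm slab whose top surface is at z = 398 mm; four square legs, each 28×28 mm in cross-section, run from the floor (z = 0) to the underside of the seat, each flush with a corner of the seat.

B is a picture frame with a 188×424 mm rectangular opening (x by z) and a uniform 29 mm border on every side. Frame depth is 36 mm along y. It is built from two vertical stiles running the full outside height and two horizontal rails spanning the gap between the stiles.

The picture frame is on top of the stool.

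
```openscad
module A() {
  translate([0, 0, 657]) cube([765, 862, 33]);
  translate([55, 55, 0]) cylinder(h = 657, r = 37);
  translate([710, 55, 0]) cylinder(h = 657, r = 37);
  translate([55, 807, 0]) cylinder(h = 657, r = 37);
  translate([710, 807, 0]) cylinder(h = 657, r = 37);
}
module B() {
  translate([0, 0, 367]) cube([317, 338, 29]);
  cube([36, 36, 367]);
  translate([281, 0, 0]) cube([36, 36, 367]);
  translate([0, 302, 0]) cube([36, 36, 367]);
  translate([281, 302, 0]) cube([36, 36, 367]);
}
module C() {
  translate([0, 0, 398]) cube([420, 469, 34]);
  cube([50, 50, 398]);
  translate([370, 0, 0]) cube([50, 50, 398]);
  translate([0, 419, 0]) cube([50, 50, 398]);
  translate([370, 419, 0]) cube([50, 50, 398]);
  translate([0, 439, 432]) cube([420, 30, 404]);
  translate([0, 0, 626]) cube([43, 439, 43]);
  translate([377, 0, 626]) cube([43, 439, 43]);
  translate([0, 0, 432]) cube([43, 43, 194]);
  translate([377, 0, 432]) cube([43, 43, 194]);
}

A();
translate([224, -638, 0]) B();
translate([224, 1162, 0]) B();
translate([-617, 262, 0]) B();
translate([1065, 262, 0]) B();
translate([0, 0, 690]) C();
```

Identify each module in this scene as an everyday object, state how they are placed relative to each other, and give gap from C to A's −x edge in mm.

The chair's min-x is at 0; the table's min-x is 0; gap = 0 mm.

A is a table. B is a stool. C is a chair. Four stools sit around the table at the −y, +y, −x, +x sides. The chair is on top of the table. The gap from the chair to the table's −x edge is 0 mm.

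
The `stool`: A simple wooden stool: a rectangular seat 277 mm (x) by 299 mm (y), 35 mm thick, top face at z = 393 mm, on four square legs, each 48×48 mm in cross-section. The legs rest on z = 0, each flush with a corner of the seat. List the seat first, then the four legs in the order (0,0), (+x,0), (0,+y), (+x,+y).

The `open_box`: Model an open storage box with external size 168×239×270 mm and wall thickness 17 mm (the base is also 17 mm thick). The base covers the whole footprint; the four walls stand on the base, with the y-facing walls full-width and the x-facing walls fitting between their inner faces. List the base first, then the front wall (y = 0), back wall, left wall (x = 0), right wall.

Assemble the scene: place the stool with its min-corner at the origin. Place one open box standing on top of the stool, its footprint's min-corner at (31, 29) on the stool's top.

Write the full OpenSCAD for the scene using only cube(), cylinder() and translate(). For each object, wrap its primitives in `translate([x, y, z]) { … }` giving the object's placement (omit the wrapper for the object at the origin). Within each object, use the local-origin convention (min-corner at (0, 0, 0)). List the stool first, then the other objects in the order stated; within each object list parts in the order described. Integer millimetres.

translate([0, 0, 358]) cube([277, 299, 35]);
cube([48, 48, 358]);
translate([229, 0, 0]) cube([48, 48, 358]);
translate([0, 251, 0]) cube([48, 48, 358]);
translate([229, 251, 0]) cube([48, 48, 358]);
translate([31, 29, 393]) {
  cube([168, 239, 17]);
  translate([0, 0, 17]) cube([168, 17, 253]);
  translate([0, 222, 17]) cube([168, 17, 253]);
  translate([0, 17, 17]) cube([17, 205, 253]);
  translate([151, 17, 17]) cube([17, 205, 253]);
}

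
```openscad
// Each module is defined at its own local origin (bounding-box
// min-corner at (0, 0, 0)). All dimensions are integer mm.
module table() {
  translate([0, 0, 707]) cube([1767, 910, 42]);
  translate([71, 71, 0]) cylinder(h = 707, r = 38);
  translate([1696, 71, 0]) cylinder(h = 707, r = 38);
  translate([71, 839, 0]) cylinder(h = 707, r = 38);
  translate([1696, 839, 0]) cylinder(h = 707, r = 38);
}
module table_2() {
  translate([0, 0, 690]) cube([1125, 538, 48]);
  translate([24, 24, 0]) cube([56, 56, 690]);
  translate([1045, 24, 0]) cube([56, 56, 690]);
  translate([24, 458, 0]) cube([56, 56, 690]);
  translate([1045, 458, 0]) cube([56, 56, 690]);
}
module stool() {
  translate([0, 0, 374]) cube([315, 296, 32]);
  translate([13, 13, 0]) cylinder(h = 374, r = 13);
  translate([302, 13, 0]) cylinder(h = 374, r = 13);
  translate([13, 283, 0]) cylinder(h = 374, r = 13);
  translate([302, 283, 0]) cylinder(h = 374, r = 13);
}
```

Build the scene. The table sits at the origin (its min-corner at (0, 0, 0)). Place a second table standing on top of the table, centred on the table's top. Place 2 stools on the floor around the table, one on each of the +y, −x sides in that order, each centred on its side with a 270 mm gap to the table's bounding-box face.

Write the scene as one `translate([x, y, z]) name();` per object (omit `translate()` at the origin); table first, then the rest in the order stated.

table();
translate([321, 186, 749]) table_2();
translate([726, 1180, 0]) stool();
translate([-585, 307, 0]) stool();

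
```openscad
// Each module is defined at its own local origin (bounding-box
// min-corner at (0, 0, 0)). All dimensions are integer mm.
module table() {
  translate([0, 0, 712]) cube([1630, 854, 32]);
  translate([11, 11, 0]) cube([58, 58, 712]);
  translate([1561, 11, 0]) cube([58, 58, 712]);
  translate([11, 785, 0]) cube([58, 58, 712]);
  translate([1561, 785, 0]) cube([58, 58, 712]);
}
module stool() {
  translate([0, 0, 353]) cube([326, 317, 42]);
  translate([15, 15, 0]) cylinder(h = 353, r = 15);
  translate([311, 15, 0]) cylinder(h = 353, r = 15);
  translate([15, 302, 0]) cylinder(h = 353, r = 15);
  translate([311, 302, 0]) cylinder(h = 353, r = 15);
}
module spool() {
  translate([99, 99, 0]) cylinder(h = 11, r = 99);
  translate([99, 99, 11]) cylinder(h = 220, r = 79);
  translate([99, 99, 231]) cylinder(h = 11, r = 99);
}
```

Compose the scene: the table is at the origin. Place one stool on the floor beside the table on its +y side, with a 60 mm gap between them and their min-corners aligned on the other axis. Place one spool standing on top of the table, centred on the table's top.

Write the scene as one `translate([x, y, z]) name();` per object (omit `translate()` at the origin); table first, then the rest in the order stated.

table();
translate([0, 914, 0]) stool();
translate([716, 328, 744]) spool();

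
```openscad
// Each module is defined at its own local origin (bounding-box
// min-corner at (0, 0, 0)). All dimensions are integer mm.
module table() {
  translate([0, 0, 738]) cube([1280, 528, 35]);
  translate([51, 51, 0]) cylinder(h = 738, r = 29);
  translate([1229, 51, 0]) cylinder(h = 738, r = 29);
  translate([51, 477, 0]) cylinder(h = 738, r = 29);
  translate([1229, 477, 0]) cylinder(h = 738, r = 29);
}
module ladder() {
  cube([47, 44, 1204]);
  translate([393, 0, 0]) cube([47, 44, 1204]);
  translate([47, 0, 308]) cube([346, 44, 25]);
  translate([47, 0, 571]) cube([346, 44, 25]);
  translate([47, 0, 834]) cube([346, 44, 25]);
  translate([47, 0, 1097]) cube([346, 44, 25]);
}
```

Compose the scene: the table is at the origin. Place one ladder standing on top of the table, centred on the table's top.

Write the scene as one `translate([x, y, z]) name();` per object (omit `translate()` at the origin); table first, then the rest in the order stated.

table();
translate([420, 242, 773]) ladder();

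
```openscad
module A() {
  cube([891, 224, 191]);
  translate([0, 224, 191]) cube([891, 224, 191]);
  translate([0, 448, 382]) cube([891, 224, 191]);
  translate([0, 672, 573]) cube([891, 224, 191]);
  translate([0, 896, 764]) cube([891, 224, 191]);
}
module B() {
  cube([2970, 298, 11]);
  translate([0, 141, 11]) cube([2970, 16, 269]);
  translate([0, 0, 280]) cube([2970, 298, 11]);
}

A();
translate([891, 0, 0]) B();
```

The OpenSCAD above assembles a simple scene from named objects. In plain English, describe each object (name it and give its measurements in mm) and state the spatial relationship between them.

A is a straight staircase of 5 solid steps. Each step is 891 mm wide (x), 224 mm deep (y, the going) and 191 mm tall (the rise). The first step rests on the floor; each subsequent step sits one going further in +y and one rise higher in +z, directly behind and above the previous step with no overlap.

B is an I-beam lying along x, 2970 mm long. Overall section height 291 mm. Two flanges 298 mm wide (y) and 11 mm thick, one on the floor and one at the top; a web 16 mm thick runs between them, centred on the flange width.

The I-beam is against the staircase's +x side, with their −y faces flush.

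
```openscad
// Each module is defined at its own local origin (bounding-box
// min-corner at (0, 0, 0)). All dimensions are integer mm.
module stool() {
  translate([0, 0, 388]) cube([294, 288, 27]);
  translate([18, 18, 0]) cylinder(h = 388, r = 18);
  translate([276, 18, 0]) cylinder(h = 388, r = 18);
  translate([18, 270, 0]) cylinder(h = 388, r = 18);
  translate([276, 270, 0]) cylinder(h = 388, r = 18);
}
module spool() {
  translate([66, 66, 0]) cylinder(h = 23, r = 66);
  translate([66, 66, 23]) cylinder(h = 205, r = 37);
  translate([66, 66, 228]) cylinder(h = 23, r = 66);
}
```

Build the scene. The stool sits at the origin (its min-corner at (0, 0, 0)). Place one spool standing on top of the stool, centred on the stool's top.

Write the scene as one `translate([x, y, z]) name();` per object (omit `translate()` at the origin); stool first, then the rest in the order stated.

stool();
translate([81, 78, 415]) spool();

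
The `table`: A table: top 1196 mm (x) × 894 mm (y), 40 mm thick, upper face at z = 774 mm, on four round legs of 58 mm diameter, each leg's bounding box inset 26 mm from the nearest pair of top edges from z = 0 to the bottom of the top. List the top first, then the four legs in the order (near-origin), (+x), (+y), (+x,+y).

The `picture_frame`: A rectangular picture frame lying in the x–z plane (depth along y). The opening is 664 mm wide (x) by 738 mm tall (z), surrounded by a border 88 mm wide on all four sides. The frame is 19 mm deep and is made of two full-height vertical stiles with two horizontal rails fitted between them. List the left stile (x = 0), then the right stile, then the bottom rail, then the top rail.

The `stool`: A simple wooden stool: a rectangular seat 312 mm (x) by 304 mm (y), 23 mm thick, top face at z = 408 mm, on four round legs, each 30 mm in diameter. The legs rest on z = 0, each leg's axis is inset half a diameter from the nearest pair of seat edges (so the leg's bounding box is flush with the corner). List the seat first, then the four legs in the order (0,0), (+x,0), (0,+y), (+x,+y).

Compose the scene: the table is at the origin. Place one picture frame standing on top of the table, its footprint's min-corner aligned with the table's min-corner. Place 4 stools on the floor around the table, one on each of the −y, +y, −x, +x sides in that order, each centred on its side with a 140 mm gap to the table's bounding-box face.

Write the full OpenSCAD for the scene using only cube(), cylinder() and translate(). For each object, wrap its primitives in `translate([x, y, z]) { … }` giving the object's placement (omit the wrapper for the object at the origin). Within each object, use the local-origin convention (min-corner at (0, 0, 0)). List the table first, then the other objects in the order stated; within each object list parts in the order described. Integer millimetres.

translate([0, 0, 734]) cube([1196, 894, 40]);
translate([55, 55, 0]) cylinder(h = 734, r = 29);
translate([1141, 55, 0]) cylinder(h = 734, r = 29);
translate([55, 839, 0]) cylinder(h = 734, r = 29);
translate([1141, 839, 0]) cylinder(h = 734, r = 29);
translate([0, 0, 774]) {
  cube([88, 19, 914]);
  translate([752, 0, 0]) cube([88, 19, 914]);
  translate([88, 0, 0]) cube([664, 19, 88]);
  translate([88, 0, 826]) cube([664, 19, 88]);
}
translate([442, -444, 0]) {
  translate([0, 0, 385]) cube([312, 304, 23]);
  translate([15, 15, 0]) cylinder(h = 385, r = 15);
  translate([297, 15, 0]) cylinder(h = 385, r = 15);
  translate([15, 289, 0]) cylinder(h = 385, r = 15);
  translate([297, 289, 0]) cylinder(h = 385, r = 15);
}
translate([442, 1034, 0]) {
  translate([0, 0, 385]) cube([312, 304, 23]);
  translate([15, 15, 0]) cylinder(h = 385, r = 15);
  translate([297, 15, 0]) cylinder(h = 385, r = 15);
  translate([15, 289, 0]) cylinder(h = 385, r = 15);
  translate([297, 289, 0]) cylinder(h = 385, r = 15);
}
translate([-452, 295, 0]) {
  translate([0, 0, 385]) cube([312, 304, 23]);
  translate([15, 15, 0]) cylinder(h = 385, r = 15);
  translate([297, 15, 0]) cylinder(h = 385, r = 15);
  translate([15, 289, 0]) cylinder(h = 385, r = 15);
  translate([297, 289, 0]) cylinder(h = 385, r = 15);
}
translate([1336, 295, 0]) {
  translate([0, 0, 385]) cube([312, 304, 23]);
  translate([15, 15, 0]) cylinder(h = 385, r = 15);
  translate([297, 15, 0]) cylinder(h = 385, r = 15);
  translate([15, 289, 0]) cylinder(h = 385, r = 15);
  translate([297, 289, 0]) cylinder(h = 385, r = 15);
}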